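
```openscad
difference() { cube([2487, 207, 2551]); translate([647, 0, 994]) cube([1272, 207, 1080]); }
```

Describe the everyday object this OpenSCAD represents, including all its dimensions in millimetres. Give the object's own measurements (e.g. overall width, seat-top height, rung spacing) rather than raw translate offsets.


A wall 2487 mm long (x), 207 mm thick (y), 2551 mm tall, with a rectangular window opening cut through it. The opening is 1272 mm wide and 1080 mm tall; its sill is at z = 994 mm and its near (−x) edge is 647 mm from the wall's −x end. The opening passes through the full wall thickness.


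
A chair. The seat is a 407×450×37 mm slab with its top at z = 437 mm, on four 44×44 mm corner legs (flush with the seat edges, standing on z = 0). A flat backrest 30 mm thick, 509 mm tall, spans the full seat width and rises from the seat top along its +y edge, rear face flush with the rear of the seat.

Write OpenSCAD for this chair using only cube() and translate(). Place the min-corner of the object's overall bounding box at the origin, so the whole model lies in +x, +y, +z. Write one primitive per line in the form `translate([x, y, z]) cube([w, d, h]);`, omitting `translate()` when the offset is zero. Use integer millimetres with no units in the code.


translate([0, 0, 400]) cube([407, 450, 37]);
cube([44, 44, 400]);
translate([363, 0, 0]) cube([44, 44, 400]);
translate([0, 406, 0]) cube([44, 44, 400]);
translate([363, 406, 0]) cube([44, 44, 400]);
translate([0, 420, 437]) cube([407, 30, 509]);


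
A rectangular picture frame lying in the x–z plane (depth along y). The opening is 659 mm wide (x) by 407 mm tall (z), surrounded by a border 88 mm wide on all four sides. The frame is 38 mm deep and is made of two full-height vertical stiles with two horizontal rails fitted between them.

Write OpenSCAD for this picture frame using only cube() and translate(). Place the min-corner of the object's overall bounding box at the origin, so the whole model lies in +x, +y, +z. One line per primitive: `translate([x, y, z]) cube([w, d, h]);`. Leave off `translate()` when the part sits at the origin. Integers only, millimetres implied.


cube([88, 38, 583]);
translate([747, 0, 0]) cube([88, 38, 583]);
translate([88, 0, 0]) cube([659, 38, 88]);
translate([88, 0, 495]) cube([659, 38, 88]);


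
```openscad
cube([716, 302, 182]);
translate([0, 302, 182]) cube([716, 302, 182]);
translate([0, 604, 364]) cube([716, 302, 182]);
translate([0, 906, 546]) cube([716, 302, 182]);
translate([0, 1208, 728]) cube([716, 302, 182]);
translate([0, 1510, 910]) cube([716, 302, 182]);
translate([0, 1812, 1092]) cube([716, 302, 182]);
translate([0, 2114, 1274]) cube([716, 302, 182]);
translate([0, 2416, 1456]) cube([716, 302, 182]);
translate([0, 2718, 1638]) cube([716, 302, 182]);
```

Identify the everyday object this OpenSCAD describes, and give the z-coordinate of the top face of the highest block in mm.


A staircase. The total rise is 1820 mm.

10 identical blocks, each offset up and back from the previous — a staircase. Each step is 182 mm tall and there are 10 of them, so the total rise is 10 × 182 = 1820 mm.


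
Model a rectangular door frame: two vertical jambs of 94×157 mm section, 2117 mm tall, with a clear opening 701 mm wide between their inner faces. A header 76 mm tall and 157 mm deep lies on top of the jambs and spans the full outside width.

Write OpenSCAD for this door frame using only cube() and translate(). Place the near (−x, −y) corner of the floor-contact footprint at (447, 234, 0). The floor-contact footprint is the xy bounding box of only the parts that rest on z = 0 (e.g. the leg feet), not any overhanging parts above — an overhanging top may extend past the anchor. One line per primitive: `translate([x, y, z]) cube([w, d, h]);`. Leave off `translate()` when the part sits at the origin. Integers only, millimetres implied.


translate([447, 234, 0]) cube([94, 157, 2117]);
translate([1242, 234, 0]) cube([94, 157, 2117]);
translate([447, 234, 2117]) cube([889, 157, 76]);


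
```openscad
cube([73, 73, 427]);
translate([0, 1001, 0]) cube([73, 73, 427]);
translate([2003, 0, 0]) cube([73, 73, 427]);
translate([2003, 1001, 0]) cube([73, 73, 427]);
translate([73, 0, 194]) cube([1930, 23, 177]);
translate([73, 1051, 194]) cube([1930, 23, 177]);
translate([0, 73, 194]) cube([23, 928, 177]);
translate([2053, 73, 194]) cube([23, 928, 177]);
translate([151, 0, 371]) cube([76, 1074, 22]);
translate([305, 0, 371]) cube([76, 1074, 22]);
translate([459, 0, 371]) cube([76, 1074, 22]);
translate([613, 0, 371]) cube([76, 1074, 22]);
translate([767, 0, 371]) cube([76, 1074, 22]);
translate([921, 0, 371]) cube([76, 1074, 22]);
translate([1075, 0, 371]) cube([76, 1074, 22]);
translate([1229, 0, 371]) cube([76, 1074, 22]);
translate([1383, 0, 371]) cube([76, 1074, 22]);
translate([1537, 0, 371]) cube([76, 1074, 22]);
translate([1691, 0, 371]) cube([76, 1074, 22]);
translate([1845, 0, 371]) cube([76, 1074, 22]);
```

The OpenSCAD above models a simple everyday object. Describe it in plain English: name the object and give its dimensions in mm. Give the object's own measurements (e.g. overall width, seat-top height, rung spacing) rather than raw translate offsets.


A bed frame 2076 mm long (x) by 1074 mm wide (y). Four 73×73 mm corner posts, 427 mm tall, at the corners of the footprint. Four rails of 23 mm thickness and 177 mm height run between adjacent posts with their undersides at z = 194 mm, their outer faces flush with the outside of the frame (the two x-running rails run between the posts' inner faces; the two y-running rails run between the posts' inner faces). 12 slats, each 76 mm wide (x) and 22 mm thick, lie across the top of the two x-running rails, running the full 1074 mm width of the frame in y; along x they sit between the end posts with a 78 mm gap after the −x posts and between neighbouring slats, leaving 82 mm before the +x posts.


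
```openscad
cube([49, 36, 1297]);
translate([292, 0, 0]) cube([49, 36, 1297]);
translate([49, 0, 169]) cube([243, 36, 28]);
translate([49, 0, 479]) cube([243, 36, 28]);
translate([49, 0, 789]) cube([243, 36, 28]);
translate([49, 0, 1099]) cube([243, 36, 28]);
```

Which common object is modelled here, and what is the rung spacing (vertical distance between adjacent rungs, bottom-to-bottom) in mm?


A ladder. The rung spacing is 310 mm.

Two tall 49×36 posts with 4 short bars between them — a ladder. Adjacent rungs sit at z = 169 and z = 479, so the spacing is 479 − 169 = 310 mm.


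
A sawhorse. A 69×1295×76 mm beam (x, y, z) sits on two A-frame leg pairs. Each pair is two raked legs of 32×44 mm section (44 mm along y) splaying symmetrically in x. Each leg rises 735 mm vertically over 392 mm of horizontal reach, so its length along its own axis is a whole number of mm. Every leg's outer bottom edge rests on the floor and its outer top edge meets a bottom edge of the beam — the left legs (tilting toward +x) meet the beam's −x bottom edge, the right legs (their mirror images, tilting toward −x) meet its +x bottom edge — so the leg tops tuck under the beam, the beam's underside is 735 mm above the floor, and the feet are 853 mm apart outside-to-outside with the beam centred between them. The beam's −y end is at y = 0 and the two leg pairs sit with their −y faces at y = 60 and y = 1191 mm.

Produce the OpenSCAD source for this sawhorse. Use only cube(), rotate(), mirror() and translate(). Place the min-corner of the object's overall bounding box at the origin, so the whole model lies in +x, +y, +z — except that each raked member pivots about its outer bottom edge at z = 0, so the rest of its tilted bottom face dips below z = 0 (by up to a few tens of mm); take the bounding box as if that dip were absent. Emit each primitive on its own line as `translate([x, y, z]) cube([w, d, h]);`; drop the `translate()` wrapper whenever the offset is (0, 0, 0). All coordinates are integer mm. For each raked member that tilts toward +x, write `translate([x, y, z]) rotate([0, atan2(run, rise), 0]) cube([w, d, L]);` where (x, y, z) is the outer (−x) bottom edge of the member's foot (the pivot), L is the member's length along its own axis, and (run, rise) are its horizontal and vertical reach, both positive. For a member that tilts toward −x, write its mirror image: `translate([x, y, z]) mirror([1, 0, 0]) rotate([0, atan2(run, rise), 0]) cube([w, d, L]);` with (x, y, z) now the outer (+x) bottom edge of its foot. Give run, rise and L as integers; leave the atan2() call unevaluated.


// leg length = √(392² + 735²) = 833
// right-leg outer foot x = 2·392 + 69 = 853
// beam min-corner = (392, 0, 735)
translate([392, 0, 735]) cube([69, 1295, 76]);
translate([0, 60, 0]) rotate([0, atan2(392, 735), 0]) cube([32, 44, 833]);
translate([853, 60, 0]) mirror([1, 0, 0]) rotate([0, atan2(392, 735), 0]) cube([32, 44, 833]);
translate([0, 1191, 0]) rotate([0, atan2(392, 735), 0]) cube([32, 44, 833]);
translate([853, 1191, 0]) mirror([1, 0, 0]) rotate([0, atan2(392, 735), 0]) cube([32, 44, 833]);


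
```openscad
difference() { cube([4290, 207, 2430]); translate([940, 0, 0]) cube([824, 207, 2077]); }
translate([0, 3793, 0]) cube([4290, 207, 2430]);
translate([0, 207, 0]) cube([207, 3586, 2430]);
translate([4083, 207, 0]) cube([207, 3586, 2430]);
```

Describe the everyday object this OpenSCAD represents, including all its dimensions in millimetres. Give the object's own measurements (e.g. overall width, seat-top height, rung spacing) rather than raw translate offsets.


A single room: four walls, each 2430 mm tall and 207 mm thick, enclosing an outside footprint 4290×4000 mm (x × y), no floor or roof. The front and back walls (−y and +y sides) run the full x-width; the side walls fit between their inner faces. A door opening 824 mm wide and 2077 mm tall is cut through the front wall from the floor up, its −x edge 940 mm from the wall's −x end.


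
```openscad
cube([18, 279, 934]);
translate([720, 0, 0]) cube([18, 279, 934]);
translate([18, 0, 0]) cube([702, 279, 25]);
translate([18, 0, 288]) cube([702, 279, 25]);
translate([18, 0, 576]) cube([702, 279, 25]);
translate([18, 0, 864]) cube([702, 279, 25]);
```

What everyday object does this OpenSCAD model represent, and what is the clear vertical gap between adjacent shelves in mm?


A bookshelf. The clear shelf gap is 263 mm.

Two tall side panels with 4 horizontal boards between them — a bookshelf. The first two shelf undersides are at z = 0 and z = 288; with shelf thickness 25, the clear gap is 288 − 0 − 25 = 263 mm.


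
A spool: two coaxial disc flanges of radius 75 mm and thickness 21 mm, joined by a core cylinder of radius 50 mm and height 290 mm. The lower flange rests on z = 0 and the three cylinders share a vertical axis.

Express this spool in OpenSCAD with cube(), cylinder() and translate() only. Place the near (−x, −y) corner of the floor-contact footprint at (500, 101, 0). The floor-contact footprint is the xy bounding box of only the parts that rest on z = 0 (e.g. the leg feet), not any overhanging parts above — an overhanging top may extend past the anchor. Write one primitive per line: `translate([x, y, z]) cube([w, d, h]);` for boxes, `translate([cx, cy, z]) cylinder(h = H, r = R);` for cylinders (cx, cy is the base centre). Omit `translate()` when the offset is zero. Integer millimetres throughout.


translate([575, 176, 0]) cylinder(h = 21, r = 75);
translate([575, 176, 21]) cylinder(h = 290, r = 50);
translate([575, 176, 311]) cylinder(h = 21, r = 75);


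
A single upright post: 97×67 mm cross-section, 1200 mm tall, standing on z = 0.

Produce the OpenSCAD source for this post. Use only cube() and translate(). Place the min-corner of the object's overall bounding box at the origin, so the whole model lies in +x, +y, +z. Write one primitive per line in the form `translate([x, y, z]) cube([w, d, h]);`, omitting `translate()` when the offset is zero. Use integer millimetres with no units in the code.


cube([97, 67, 1200]);


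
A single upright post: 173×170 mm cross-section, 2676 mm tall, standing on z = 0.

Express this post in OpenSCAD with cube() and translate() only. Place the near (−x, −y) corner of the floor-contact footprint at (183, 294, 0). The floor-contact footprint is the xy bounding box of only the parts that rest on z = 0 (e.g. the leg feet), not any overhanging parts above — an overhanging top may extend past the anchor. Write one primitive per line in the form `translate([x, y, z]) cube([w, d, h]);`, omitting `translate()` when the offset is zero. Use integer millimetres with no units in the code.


translate([183, 294, 0]) cube([173, 170, 2676]);


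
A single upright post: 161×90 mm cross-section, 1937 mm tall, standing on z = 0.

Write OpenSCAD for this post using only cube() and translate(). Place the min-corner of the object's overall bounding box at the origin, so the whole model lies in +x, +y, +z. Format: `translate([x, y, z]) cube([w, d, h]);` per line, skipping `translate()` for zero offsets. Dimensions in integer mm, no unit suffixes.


cube([161, 90, 1937]);


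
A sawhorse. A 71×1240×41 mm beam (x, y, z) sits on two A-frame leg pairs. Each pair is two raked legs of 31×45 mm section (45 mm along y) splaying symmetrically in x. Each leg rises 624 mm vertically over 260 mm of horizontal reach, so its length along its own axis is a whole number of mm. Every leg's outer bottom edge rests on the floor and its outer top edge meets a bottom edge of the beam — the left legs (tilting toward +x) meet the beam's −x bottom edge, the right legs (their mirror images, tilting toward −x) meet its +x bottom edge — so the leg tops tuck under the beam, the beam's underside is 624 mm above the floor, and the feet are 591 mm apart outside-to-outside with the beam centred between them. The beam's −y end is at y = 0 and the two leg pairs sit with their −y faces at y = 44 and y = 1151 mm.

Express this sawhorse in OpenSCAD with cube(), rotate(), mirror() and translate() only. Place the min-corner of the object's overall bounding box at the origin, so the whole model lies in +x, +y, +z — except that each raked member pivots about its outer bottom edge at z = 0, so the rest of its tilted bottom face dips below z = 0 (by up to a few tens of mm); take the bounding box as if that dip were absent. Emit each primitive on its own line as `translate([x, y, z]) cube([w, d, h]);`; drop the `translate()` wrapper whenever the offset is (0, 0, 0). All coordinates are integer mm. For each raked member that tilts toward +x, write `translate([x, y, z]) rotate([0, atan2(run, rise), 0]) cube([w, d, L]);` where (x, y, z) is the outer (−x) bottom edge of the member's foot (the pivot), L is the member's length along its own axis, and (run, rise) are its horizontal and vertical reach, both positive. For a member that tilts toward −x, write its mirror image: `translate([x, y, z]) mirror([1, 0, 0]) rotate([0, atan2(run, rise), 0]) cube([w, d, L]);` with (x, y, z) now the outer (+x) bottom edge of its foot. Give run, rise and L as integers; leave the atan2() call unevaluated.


translate([260, 0, 624]) cube([71, 1240, 41]);
translate([0, 44, 0]) rotate([0, atan2(260, 624), 0]) cube([31, 45, 676]);
translate([591, 44, 0]) mirror([1, 0, 0]) rotate([0, atan2(260, 624), 0]) cube([31, 45, 676]);
translate([0, 1151, 0]) rotate([0, atan2(260, 624), 0]) cube([31, 45, 676]);
translate([591, 1151, 0]) mirror([1, 0, 0]) rotate([0, atan2(260, 624), 0]) cube([31, 45, 676]);


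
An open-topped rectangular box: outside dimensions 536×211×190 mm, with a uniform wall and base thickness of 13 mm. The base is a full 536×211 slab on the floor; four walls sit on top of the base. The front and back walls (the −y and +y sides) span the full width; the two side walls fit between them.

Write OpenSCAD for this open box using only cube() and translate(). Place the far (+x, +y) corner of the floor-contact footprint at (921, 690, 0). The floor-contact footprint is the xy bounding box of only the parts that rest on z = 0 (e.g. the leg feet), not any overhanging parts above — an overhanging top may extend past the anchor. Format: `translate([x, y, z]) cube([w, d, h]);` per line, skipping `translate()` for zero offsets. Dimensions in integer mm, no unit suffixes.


translate([385, 479, 0]) cube([536, 211, 13]);
translate([385, 479, 13]) cube([536, 13, 177]);
translate([385, 677, 13]) cube([536, 13, 177]);
translate([385, 492, 13]) cube([13, 185, 177]);
translate([908, 492, 13]) cube([13, 185, 177]);


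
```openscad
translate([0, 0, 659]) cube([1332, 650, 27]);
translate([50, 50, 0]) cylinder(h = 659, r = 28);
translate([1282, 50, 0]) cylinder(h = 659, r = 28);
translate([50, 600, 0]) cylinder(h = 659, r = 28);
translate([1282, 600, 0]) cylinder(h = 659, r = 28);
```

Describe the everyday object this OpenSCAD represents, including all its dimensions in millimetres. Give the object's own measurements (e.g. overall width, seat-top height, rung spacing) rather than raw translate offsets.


A table: top 1332 mm (x) × 650 mm (y), 27 mm thick, upper face at z = 686 mm, on four round legs of 56 mm diameter, each leg's bounding box inset 22 mm from the nearest pair of top edges from z = 0 to the bottom of the top.


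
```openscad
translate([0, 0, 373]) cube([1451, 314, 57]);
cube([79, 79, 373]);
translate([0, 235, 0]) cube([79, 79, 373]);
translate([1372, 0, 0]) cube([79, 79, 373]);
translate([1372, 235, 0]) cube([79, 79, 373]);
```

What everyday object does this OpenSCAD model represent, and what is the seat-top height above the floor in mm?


A bench. The seat-top height is 430 mm.

A long slab on four corner posts — a bench. The slab sits at z = 373 with thickness 57, so the top is 373 + 57 = 430 mm.


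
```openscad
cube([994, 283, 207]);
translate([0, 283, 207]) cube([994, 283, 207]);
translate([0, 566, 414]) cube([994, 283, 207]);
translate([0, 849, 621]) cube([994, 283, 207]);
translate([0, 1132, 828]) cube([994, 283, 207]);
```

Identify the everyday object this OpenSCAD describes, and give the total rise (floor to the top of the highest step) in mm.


A staircase. The total rise is 1035 mm.

5 identical blocks, each offset up and back from the previous — a staircase. Each step is 207 mm tall and there are 5 of them, so the total rise is 5 × 207 = 1035 mm.


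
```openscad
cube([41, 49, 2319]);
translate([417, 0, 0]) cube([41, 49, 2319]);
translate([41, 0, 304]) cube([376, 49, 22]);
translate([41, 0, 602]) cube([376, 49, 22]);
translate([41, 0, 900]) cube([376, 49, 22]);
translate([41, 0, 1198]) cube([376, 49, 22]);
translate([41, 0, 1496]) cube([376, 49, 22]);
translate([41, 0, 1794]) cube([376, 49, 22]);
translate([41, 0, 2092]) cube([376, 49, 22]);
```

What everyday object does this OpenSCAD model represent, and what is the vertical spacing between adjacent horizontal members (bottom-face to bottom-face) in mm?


A ladder. The rung spacing is 298 mm.

Two tall 41×49 posts with 7 short bars between them — a ladder. Adjacent rungs sit at z = 304 and z = 602, so the spacing is 602 − 304 = 298 mm.


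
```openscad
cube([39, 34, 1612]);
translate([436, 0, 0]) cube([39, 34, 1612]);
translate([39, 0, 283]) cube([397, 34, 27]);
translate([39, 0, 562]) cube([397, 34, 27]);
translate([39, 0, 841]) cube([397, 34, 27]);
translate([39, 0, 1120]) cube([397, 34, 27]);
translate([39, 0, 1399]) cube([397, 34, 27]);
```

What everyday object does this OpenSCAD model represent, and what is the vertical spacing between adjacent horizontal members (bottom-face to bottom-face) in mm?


A ladder. The rung spacing is 279 mm.

Two tall 39×34 posts with 5 short bars between them — a ladder. Adjacent rungs sit at z = 283 and z = 562, so the spacing is 562 − 283 = 279 mm.


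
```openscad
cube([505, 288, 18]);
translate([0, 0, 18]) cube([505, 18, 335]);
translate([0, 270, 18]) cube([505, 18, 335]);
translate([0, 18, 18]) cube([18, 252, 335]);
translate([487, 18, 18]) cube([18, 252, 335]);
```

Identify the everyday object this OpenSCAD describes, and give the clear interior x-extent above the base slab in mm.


An open box. The internal width is 469 mm.

A 505×288 base slab with four walls standing on it — an open box. The base is 505 mm wide and the walls are 18 mm thick, so the internal width is 505 − 2 × 18 = 469 mm.


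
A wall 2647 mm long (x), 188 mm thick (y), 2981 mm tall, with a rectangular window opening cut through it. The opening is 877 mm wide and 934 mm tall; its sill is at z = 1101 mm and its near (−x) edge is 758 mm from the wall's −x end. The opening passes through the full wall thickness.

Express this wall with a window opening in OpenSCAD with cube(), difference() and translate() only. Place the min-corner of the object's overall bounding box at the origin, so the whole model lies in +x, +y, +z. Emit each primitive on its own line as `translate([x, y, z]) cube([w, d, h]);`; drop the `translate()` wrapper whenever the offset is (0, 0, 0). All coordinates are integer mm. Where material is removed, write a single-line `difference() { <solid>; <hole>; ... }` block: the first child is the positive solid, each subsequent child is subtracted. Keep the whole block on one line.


difference() { cube([2647, 188, 2981]); translate([758, 0, 1101]) cube([877, 188, 934]); }


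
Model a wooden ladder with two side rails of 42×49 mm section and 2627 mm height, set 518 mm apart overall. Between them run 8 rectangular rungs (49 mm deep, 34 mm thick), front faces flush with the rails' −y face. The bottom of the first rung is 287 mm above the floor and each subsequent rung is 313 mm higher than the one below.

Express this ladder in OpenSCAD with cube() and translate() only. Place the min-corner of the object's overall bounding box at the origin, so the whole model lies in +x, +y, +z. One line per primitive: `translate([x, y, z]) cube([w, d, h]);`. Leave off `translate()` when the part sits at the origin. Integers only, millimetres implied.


// rung span = 518 - 2*42 = 434
// rung[k] z = 287 + k*313
cube([42, 49, 2627]);
translate([476, 0, 0]) cube([42, 49, 2627]);
translate([42, 0, 287]) cube([434, 49, 34]);
translate([42, 0, 600]) cube([434, 49, 34]);
translate([42, 0, 913]) cube([434, 49, 34]);
translate([42, 0, 1226]) cube([434, 49, 34]);
translate([42, 0, 1539]) cube([434, 49, 34]);
translate([42, 0, 1852]) cube([434, 49, 34]);
translate([42, 0, 2165]) cube([434, 49, 34]);
translate([42, 0, 2478]) cube([434, 49, 34]);


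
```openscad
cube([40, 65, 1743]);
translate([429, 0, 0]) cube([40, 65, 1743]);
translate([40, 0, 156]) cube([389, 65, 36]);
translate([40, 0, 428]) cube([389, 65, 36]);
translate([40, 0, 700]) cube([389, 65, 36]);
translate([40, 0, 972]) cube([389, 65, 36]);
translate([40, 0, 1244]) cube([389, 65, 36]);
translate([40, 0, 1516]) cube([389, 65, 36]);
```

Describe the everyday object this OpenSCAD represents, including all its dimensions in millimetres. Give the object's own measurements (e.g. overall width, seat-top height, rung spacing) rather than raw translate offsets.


A straight ladder. Two 40×65 mm vertical rails, 1743 mm tall, stand 469 mm apart (outside-to-outside) with their front faces coplanar on the −y side. 6 rungs, each 65 mm deep and 36 mm tall, span between the inner faces of the rails, front faces flush with the rails. The lowest rung's underside is at z = 156 mm and rungs are spaced 272 mm apart (underside to underside).


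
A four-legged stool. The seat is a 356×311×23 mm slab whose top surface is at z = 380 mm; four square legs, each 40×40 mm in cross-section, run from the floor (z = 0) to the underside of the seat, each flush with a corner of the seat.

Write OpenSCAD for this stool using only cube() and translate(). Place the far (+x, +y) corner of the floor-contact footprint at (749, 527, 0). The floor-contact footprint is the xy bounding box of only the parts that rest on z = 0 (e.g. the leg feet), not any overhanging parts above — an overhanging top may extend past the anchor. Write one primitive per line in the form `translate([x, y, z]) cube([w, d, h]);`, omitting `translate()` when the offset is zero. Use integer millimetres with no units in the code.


// leg_h = 380 - 23 = 357
translate([393, 216, 357]) cube([356, 311, 23]);
translate([393, 216, 0]) cube([40, 40, 357]);
translate([709, 216, 0]) cube([40, 40, 357]);
translate([393, 487, 0]) cube([40, 40, 357]);
translate([709, 487, 0]) cube([40, 40, 357]);


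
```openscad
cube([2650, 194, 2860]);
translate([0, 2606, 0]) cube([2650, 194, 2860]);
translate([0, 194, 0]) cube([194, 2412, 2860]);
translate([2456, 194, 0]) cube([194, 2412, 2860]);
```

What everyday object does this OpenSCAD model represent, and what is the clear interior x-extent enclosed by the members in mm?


A house (or room) frame. The interior width is 2262 mm.

Four 2860 mm walls enclosing a rectangle with no floor or roof — a room or house frame. Outside width is 2650 mm and wall thickness is 194 mm, so the interior width is 2650 − 2 × 194 = 2262 mm.


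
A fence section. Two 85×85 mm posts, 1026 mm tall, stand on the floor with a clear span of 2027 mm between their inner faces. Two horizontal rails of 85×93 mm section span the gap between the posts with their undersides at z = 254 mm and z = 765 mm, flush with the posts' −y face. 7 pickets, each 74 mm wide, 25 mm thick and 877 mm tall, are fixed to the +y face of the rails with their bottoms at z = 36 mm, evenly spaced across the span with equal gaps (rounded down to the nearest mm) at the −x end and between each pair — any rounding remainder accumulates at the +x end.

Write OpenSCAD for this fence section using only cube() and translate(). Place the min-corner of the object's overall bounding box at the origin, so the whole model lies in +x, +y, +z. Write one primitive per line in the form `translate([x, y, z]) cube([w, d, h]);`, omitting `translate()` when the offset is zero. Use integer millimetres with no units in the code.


cube([85, 85, 1026]);
translate([2112, 0, 0]) cube([85, 85, 1026]);
translate([85, 0, 254]) cube([2027, 85, 93]);
translate([85, 0, 765]) cube([2027, 85, 93]);
translate([273, 85, 36]) cube([74, 25, 877]);
translate([535, 85, 36]) cube([74, 25, 877]);
translate([797, 85, 36]) cube([74, 25, 877]);
translate([1059, 85, 36]) cube([74, 25, 877]);
translate([1321, 85, 36]) cube([74, 25, 877]);
translate([1583, 85, 36]) cube([74, 25, 877]);
translate([1845, 85, 36]) cube([74, 25, 877]);


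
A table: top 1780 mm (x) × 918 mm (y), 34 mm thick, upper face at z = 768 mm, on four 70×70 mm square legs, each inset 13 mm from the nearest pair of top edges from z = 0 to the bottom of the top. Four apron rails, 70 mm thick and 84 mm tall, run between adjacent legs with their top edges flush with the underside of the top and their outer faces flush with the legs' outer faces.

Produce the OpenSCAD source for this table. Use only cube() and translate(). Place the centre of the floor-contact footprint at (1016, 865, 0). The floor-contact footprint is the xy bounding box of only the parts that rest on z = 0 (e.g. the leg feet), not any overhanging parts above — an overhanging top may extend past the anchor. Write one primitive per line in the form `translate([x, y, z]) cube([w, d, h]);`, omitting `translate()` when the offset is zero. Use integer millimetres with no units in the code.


translate([126, 406, 734]) cube([1780, 918, 34]);
translate([139, 419, 0]) cube([70, 70, 734]);
translate([1823, 419, 0]) cube([70, 70, 734]);
translate([139, 1241, 0]) cube([70, 70, 734]);
translate([1823, 1241, 0]) cube([70, 70, 734]);
translate([209, 419, 650]) cube([1614, 70, 84]);
translate([209, 1241, 650]) cube([1614, 70, 84]);
translate([139, 489, 650]) cube([70, 752, 84]);
translate([1823, 489, 650]) cube([70, 752, 84]);


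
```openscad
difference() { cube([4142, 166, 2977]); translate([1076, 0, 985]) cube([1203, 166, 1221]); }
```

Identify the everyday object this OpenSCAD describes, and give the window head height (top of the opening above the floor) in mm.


A wall with a window opening. The window head height is 2206 mm.

A wall with a rectangular opening subtracted — a window. Sill at z = 985, opening 1221 mm tall, so the head is at 985 + 1221 = 2206 mm.


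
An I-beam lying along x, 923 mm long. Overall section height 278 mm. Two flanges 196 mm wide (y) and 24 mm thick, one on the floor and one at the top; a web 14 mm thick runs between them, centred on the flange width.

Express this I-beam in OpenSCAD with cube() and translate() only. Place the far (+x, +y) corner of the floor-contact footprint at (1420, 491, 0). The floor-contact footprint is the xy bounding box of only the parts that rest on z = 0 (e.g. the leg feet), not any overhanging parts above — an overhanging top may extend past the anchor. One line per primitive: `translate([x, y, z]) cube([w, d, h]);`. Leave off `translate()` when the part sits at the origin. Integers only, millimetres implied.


translate([497, 295, 0]) cube([923, 196, 24]);
translate([497, 386, 24]) cube([923, 14, 230]);
translate([497, 295, 254]) cube([923, 196, 24]);


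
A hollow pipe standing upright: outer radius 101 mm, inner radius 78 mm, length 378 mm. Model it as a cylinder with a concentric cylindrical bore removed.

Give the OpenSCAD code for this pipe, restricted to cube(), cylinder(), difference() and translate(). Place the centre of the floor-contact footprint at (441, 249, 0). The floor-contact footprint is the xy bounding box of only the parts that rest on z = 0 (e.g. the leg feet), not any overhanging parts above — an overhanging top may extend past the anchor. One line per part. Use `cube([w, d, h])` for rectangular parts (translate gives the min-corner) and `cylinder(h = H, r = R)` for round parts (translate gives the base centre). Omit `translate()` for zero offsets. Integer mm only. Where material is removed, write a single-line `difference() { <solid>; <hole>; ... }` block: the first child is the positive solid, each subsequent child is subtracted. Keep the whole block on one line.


difference() { translate([441, 249, 0]) cylinder(h = 378, r = 101); translate([441, 249, 0]) cylinder(h = 378, r = 78); }


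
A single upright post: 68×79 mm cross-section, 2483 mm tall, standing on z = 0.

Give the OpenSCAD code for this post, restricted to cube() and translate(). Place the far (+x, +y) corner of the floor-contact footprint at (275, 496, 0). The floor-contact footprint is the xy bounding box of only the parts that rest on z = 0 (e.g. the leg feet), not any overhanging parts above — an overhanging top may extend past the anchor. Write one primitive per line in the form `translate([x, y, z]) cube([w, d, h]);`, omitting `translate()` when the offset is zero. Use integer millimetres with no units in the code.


translate([207, 417, 0]) cube([68, 79, 2483]);


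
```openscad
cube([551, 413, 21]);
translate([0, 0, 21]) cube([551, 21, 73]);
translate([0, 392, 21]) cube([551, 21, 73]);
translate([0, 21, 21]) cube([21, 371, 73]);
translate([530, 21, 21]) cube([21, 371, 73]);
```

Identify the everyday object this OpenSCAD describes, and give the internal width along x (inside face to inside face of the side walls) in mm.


An open box. The internal width is 509 mm.

A 551×413 base slab with four walls standing on it — an open box. The base is 551 mm wide and the walls are 21 mm thick, so the internal width is 551 − 2 × 21 = 509 mm.


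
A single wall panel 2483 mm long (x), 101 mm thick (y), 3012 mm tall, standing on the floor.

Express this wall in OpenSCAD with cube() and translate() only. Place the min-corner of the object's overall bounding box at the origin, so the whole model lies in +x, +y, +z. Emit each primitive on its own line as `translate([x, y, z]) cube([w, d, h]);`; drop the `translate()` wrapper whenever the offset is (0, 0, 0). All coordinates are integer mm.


cube([2483, 101, 3012]);


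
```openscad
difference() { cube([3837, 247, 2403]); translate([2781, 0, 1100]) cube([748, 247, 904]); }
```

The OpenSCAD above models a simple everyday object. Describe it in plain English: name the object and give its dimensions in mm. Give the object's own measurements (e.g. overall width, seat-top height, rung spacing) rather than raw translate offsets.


A wall 3837 mm long (x), 247 mm thick (y), 2403 mm tall, with a rectangular window opening cut through it. The opening is 748 mm wide and 904 mm tall; its sill is at z = 1100 mm and its near (−x) edge is 2781 mm from the wall's −x end. The opening passes through the full wall thickness.


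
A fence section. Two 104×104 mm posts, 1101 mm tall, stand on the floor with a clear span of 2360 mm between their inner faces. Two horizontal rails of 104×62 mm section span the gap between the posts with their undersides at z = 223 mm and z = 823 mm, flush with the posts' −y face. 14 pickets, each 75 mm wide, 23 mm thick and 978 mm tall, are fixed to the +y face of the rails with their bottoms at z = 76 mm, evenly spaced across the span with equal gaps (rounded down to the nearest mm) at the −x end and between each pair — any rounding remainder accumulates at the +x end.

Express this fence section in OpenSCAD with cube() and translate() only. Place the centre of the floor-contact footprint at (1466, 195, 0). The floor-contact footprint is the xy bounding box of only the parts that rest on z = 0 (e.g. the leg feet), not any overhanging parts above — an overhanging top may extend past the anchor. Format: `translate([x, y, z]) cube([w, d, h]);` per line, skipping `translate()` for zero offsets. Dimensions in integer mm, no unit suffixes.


translate([182, 143, 0]) cube([104, 104, 1101]);
translate([2646, 143, 0]) cube([104, 104, 1101]);
translate([286, 143, 223]) cube([2360, 104, 62]);
translate([286, 143, 823]) cube([2360, 104, 62]);
translate([373, 247, 76]) cube([75, 23, 978]);
translate([535, 247, 76]) cube([75, 23, 978]);
translate([697, 247, 76]) cube([75, 23, 978]);
translate([859, 247, 76]) cube([75, 23, 978]);
translate([1021, 247, 76]) cube([75, 23, 978]);
translate([1183, 247, 76]) cube([75, 23, 978]);
translate([1345, 247, 76]) cube([75, 23, 978]);
translate([1507, 247, 76]) cube([75, 23, 978]);
translate([1669, 247, 76]) cube([75, 23, 978]);
translate([1831, 247, 76]) cube([75, 23, 978]);
translate([1993, 247, 76]) cube([75, 23, 978]);
translate([2155, 247, 76]) cube([75, 23, 978]);
translate([2317, 247, 76]) cube([75, 23, 978]);
translate([2479, 247, 76]) cube([75, 23, 978]);


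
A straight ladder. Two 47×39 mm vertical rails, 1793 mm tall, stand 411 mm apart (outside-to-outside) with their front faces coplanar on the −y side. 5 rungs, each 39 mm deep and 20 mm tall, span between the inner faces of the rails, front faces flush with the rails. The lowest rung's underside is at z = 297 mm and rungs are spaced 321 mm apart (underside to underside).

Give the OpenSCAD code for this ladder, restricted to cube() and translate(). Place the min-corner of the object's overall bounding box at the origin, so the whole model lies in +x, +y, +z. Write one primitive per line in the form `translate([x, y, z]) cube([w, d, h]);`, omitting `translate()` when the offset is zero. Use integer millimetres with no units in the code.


cube([47, 39, 1793]);
translate([364, 0, 0]) cube([47, 39, 1793]);
translate([47, 0, 297]) cube([317, 39, 20]);
translate([47, 0, 618]) cube([317, 39, 20]);
translate([47, 0, 939]) cube([317, 39, 20]);
translate([47, 0, 1260]) cube([317, 39, 20]);
translate([47, 0, 1581]) cube([317, 39, 20]);


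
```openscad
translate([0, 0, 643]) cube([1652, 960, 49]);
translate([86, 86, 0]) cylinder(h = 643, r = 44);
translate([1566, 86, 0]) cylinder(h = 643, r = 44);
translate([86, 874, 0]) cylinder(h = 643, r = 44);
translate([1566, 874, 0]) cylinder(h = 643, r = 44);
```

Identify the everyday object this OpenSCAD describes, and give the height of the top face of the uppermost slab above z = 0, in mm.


A table. The table height is 692 mm.

A 1652×960×49 slab sits at z = 643 on four Ø88 mm round legs — a table. The top surface is at 643 + 49 = 692 mm.


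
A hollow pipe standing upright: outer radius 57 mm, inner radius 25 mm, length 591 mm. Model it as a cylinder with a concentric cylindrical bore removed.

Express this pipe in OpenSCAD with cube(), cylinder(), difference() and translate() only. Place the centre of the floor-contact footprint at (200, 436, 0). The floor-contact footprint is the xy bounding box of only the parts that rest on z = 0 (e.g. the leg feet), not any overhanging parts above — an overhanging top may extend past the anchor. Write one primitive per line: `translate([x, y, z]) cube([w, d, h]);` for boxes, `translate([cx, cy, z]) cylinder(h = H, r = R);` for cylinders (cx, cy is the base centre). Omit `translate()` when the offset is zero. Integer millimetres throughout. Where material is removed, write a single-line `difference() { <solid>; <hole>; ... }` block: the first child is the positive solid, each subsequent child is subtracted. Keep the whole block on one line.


difference() { translate([200, 436, 0]) cylinder(h = 591, r = 57); translate([200, 436, 0]) cylinder(h = 591, r = 25); }


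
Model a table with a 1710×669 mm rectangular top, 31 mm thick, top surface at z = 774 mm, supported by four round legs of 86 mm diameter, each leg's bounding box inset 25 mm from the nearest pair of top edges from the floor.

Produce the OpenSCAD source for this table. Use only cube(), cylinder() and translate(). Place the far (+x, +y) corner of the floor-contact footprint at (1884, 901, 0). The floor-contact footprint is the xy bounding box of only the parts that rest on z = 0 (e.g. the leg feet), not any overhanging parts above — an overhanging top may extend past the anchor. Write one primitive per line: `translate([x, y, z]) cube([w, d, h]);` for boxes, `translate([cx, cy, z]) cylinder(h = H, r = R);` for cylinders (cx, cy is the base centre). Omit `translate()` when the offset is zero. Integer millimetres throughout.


translate([199, 257, 743]) cube([1710, 669, 31]);
translate([267, 325, 0]) cylinder(h = 743, r = 43);
translate([1841, 325, 0]) cylinder(h = 743, r = 43);
translate([267, 858, 0]) cylinder(h = 743, r = 43);
translate([1841, 858, 0]) cylinder(h = 743, r = 43);


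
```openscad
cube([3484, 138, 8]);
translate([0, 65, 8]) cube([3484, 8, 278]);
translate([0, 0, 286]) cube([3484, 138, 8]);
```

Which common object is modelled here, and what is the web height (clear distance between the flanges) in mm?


An I-beam. The web height is 278 mm.

Two wide flanges with a thin centred web — an I-beam. Overall 294 mm minus two 8 mm flanges gives a web of 294 − 2·8 = 278 mm.


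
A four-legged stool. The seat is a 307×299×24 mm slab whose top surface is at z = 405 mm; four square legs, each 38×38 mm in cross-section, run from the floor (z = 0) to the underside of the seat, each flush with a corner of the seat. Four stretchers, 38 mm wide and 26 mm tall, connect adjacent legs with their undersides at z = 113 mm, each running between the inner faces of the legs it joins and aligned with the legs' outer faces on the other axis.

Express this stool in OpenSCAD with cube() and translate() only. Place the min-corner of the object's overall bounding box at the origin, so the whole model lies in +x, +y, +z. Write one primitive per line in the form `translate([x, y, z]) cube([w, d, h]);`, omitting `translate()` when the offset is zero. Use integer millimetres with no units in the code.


translate([0, 0, 381]) cube([307, 299, 24]);
cube([38, 38, 381]);
translate([269, 0, 0]) cube([38, 38, 381]);
translate([0, 261, 0]) cube([38, 38, 381]);
translate([269, 261, 0]) cube([38, 38, 381]);
translate([38, 0, 113]) cube([231, 38, 26]);
translate([38, 261, 113]) cube([231, 38, 26]);
translate([0, 38, 113]) cube([38, 223, 26]);
translate([269, 38, 113]) cube([38, 223, 26]);


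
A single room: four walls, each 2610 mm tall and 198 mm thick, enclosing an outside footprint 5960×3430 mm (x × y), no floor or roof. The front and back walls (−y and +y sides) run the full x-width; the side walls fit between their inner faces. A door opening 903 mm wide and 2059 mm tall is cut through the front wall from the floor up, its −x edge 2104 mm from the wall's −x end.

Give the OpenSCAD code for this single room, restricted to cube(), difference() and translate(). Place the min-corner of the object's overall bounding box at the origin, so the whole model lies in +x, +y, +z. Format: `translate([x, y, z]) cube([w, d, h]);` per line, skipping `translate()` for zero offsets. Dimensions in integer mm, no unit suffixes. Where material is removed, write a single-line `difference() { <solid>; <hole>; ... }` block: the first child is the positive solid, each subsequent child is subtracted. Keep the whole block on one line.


difference() { cube([5960, 198, 2610]); translate([2104, 0, 0]) cube([903, 198, 2059]); }
translate([0, 3232, 0]) cube([5960, 198, 2610]);
translate([0, 198, 0]) cube([198, 3034, 2610]);
translate([5762, 198, 0]) cube([198, 3034, 2610]);
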